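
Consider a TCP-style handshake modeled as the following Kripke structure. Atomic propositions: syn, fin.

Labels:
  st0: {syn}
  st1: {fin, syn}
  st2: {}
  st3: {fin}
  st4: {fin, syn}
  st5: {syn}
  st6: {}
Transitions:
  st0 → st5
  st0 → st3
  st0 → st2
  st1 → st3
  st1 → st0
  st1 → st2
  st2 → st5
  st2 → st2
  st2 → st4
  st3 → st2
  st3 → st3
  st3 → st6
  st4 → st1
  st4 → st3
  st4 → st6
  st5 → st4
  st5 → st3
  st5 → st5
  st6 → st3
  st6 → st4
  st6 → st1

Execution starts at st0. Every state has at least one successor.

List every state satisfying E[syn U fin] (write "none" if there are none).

{st0, st1, st3, st4, st5}

States satisfying syn: {st0, st1, st4, st5}.
States satisfying fin: {st1, st3, st4}.
States satisfying E[syn U fin]: {st0, st1, st3, st4, st5}.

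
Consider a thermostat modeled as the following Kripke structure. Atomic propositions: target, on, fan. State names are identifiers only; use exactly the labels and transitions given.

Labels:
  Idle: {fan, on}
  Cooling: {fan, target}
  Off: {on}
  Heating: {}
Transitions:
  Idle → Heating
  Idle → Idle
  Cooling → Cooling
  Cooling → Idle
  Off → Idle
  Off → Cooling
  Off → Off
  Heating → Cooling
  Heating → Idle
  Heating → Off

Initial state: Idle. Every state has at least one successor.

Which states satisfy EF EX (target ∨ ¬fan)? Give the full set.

States satisfying EX (target ∨ ¬fan): {Idle, Cooling, Off, Heating}.
States satisfying EF EX (target ∨ ¬fan): {Idle, Cooling, Off, Heating}.

{Idle, Cooling, Off, Heating}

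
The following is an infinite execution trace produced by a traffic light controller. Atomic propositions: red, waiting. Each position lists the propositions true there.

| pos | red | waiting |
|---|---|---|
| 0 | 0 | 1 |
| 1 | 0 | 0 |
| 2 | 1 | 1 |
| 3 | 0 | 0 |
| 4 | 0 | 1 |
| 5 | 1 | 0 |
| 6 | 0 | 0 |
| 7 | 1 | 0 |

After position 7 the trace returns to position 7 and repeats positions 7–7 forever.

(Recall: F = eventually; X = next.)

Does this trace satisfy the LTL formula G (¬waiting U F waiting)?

¬waiting U F waiting must hold at every position from 0 onward. It fails at position 5, so G (¬waiting U F waiting) is false.

Violated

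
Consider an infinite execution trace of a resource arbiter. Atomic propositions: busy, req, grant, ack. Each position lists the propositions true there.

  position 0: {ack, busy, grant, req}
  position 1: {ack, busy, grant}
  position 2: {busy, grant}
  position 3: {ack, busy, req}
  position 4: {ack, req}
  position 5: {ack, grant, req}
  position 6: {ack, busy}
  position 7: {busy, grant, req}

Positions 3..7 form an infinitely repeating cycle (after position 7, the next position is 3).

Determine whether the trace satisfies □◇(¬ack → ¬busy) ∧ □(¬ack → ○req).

◇(¬ack → ¬busy) holds at every position 0..7, and those are all positions ever visited, so □◇(¬ack → ¬busy) holds.
¬ack → ○req holds at every position 0..7, and those are all positions ever visited, so □(¬ack → ○req) holds.
Positions where ¬ack holds: 2, 7.
Check ○req at each: 2→ok, 7→ok.
At position 0: □◇(¬ack → ¬busy) is true; □(¬ack → ○req) is true; so □◇(¬ack → ¬busy) ∧ □(¬ack → ○req) is true.

Yes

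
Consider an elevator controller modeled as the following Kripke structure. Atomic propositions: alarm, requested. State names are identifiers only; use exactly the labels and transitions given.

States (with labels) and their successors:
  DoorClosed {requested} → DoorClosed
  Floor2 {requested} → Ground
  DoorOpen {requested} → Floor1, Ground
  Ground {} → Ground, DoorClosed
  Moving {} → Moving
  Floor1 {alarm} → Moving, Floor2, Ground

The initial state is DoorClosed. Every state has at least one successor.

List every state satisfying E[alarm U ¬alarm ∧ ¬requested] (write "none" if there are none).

States satisfying alarm: {Floor1}.
States satisfying ¬alarm ∧ ¬requested: {Ground, Moving}.
States satisfying E[alarm U ¬alarm ∧ ¬requested]: {Ground, Moving, Floor1}.

{Ground, Moving, Floor1}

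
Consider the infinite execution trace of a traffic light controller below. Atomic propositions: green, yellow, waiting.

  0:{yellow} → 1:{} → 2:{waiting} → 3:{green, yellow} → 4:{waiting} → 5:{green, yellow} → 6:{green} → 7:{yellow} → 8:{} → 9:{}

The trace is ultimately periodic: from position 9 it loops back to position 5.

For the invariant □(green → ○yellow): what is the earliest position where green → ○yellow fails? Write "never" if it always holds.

Check green → ○yellow at each position in order: 0 ✓, 1 ✓, 2 ✓.
At position 3 the labels are {green, yellow} and the next position 4 has {waiting}, so green → ○yellow is false there. This is the first violation.

3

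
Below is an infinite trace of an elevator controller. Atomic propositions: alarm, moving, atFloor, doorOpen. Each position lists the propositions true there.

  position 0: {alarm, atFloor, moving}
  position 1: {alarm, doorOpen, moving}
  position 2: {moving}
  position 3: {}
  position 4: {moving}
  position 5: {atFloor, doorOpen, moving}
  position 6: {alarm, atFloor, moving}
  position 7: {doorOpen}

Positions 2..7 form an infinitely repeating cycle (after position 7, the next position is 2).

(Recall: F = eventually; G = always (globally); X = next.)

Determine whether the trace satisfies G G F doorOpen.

G F doorOpen holds at every position 0..7, and those are all positions ever visited, so G G F doorOpen holds.

Holds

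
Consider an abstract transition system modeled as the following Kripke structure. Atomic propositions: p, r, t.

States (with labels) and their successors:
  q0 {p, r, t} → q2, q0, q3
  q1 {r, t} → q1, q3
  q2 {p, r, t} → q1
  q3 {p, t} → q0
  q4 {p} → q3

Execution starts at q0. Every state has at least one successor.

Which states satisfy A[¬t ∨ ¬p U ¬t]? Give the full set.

States satisfying ¬t ∨ ¬p: {q1, q4}.
States satisfying ¬t: {q4}.
States satisfying A[¬t ∨ ¬p U ¬t]: {q4}.

{q4}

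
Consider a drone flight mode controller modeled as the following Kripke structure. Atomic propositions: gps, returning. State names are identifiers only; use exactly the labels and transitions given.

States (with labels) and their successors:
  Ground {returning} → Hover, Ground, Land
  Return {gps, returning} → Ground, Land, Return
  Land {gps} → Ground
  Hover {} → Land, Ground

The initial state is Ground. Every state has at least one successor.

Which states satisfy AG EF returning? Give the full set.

States satisfying EF returning: {Ground, Return, Land, Hover}.
States satisfying AG EF returning: {Ground, Return, Land, Hover}.

{Ground, Return, Land, Hover}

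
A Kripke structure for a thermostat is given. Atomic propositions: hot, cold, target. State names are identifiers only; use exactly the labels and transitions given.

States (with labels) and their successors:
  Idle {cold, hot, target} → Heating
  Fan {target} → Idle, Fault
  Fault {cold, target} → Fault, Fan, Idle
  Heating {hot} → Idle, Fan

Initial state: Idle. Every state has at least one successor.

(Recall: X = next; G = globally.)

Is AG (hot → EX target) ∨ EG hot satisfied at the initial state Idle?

States satisfying hot → EX target: {Fan, Fault, Heating}.
States satisfying AG (hot → EX target): ∅.
States satisfying hot: {Idle, Heating}.
States satisfying EG hot: {Idle, Heating}.
States satisfying AG (hot → EX target) ∨ EG hot: {Idle, Heating}.
Idle ∈ Sat(AG (hot → EX target) ∨ EG hot).

Holds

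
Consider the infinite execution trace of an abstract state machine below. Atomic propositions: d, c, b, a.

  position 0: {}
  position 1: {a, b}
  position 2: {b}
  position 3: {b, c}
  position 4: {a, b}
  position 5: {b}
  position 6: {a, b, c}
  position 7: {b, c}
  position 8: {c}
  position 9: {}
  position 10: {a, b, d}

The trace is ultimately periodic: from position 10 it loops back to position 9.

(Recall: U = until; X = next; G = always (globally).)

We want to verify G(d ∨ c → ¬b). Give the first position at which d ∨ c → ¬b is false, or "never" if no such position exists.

3

Check d ∨ c → ¬b at each position in order: 0 ✓, 1 ✓, 2 ✓.
At position 3 the labels are {b, c}, so d ∨ c → ¬b is false there. This is the first violation.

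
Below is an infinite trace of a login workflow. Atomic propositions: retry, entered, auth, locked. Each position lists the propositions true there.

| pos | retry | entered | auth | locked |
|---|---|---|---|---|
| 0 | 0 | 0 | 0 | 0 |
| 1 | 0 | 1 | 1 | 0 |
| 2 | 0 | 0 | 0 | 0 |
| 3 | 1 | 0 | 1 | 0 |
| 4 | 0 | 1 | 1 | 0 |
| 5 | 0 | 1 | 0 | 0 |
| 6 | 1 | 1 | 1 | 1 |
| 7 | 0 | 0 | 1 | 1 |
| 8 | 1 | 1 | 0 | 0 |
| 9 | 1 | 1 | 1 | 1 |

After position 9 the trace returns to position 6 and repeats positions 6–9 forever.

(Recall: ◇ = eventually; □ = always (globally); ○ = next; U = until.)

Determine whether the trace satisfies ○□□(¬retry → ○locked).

Violated

The position after 0 is 1; □□(¬retry → ○locked) is false there.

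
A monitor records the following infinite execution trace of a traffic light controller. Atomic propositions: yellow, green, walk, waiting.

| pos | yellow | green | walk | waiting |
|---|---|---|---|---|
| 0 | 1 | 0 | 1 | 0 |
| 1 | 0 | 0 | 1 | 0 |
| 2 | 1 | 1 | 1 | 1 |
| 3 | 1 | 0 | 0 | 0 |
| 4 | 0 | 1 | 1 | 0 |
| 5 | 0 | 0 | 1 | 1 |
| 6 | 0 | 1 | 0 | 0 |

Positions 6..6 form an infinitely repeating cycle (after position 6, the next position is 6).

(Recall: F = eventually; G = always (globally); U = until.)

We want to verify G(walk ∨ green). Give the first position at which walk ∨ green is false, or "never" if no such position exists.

3

Check walk ∨ green at each position in order: 0 ✓, 1 ✓, 2 ✓.
At position 3 the labels are {yellow}, so walk ∨ green is false there. This is the first violation.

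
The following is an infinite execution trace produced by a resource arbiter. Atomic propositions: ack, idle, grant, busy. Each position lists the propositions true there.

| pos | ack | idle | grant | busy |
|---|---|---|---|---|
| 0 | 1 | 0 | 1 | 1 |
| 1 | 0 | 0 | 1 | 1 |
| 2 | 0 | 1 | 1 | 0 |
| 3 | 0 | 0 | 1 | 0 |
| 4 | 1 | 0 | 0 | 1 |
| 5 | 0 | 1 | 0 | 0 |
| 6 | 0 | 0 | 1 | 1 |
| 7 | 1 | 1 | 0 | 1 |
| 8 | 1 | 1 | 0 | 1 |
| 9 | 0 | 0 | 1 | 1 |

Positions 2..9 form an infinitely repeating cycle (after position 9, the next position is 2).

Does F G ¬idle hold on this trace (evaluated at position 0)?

No

G ¬idle is false at every position 0..9, so it never becomes true and F G ¬idle fails.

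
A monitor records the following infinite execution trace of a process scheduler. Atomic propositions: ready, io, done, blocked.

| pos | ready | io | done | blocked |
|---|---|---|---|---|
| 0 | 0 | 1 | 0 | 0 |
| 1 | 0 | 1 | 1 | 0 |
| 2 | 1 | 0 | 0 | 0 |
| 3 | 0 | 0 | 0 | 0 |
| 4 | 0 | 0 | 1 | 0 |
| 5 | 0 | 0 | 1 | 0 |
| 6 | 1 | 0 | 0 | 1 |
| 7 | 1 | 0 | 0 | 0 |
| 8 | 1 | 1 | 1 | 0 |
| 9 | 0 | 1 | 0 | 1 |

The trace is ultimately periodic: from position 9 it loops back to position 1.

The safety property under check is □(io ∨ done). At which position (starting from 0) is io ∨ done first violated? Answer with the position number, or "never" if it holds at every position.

Check io ∨ done at each position in order: 0 ✓, 1 ✓.
At position 2 the labels are {ready}, so io ∨ done is false there. This is the first violation.

2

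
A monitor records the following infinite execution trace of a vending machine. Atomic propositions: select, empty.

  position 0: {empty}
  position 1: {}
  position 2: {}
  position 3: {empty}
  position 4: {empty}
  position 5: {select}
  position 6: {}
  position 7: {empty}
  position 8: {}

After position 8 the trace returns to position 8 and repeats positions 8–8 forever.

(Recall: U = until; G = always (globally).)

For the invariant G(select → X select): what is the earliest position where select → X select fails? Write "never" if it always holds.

5

Check select → X select at each position in order: 0 ✓, 1 ✓, 2 ✓, 3 ✓, 4 ✓.
At position 5 the labels are {select} and the next position 6 has {}, so select → X select is false there. This is the first violation.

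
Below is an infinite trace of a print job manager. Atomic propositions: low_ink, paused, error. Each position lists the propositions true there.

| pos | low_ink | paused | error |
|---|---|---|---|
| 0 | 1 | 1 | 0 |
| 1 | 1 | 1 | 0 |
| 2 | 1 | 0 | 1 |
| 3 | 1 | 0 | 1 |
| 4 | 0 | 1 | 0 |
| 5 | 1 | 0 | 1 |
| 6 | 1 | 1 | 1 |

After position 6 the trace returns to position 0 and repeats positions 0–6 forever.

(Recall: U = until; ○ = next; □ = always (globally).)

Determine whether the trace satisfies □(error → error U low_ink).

Yes

error → error U low_ink holds at every position 0..6, and those are all positions ever visited, so □(error → error U low_ink) holds.
Positions where error holds: 2, 3, 5, 6.
Check error U low_ink at each: 2→ok, 3→ok, 5→ok, 6→ok.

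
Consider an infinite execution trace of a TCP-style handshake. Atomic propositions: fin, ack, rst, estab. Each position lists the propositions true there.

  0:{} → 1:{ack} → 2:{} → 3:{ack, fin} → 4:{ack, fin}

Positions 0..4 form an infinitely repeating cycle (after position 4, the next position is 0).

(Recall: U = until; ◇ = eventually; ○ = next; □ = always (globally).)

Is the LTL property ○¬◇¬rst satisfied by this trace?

Does not hold

The position after 0 is 1; ¬◇¬rst is false there.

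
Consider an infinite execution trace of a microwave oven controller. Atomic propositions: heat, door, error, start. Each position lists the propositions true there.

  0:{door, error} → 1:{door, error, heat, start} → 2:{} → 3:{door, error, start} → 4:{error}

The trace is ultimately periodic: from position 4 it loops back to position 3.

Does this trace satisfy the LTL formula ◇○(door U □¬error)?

○(door U □¬error) is false at every position 0..4, so it never becomes true and ◇○(door U □¬error) fails.

No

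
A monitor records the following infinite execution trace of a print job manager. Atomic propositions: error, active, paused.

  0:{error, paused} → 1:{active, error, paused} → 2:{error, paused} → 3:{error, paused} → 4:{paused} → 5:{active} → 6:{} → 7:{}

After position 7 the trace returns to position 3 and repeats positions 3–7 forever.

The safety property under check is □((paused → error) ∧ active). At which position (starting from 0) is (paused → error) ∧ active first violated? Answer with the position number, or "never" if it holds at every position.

At position 0 the labels are {error, paused}, so (paused → error) ∧ active is false there. This is the first violation.

0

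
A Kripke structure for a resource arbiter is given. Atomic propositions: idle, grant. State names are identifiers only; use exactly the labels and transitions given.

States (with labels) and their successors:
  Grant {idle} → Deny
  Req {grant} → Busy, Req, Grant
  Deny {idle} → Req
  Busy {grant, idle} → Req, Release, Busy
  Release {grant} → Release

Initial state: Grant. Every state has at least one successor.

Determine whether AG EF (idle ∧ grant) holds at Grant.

No

States satisfying EF (idle ∧ grant): {Grant, Req, Deny, Busy}.
States satisfying AG EF (idle ∧ grant): ∅.
Release is reachable from Grant and violates EF (idle ∧ grant), so AG fails at Grant.
Grant ∉ Sat(AG EF (idle ∧ grant)).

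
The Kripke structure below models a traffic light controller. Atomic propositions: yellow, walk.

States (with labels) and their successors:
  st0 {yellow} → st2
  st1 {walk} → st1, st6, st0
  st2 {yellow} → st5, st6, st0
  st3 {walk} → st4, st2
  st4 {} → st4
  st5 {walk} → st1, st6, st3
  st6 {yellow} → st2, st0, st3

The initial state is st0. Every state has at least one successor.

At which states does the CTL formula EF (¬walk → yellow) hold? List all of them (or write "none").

States satisfying ¬walk → yellow: {st0, st1, st2, st3, st5, st6}.
States satisfying EF (¬walk → yellow): {st0, st1, st2, st3, st5, st6}.

{st0, st1, st2, st3, st5, st6}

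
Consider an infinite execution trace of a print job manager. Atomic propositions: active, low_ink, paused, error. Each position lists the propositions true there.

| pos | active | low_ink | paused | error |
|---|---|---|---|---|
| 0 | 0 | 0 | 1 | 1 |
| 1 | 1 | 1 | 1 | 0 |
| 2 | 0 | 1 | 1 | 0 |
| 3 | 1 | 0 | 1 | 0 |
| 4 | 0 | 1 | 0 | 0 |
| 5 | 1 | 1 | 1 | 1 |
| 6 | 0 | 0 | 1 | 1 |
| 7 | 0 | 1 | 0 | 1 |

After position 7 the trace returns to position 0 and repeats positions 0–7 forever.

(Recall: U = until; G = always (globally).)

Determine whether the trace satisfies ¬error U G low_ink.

Walking from position 0: at position 0, G low_ink has not yet held and ¬error fails, so ¬error U G low_ink is false.

No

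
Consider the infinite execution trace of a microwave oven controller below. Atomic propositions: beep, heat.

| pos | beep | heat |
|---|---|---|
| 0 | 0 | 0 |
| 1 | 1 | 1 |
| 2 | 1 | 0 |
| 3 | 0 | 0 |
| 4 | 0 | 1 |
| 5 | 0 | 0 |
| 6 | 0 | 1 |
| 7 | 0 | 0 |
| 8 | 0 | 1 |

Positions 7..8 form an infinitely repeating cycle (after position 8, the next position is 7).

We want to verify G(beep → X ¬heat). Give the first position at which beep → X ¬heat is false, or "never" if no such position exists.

beep → X ¬heat holds at every position 0..8, and those are all the positions the trace ever visits, so the invariant G(beep → X ¬heat) is never violated.

never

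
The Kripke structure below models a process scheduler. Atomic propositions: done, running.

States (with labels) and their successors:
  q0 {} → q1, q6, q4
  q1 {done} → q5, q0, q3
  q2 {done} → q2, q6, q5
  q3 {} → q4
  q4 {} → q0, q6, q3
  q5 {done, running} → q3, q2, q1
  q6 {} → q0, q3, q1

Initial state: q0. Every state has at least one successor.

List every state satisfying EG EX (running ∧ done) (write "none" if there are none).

{q2}

States satisfying EX (running ∧ done): {q1, q2}.
States satisfying EG EX (running ∧ done): {q2}.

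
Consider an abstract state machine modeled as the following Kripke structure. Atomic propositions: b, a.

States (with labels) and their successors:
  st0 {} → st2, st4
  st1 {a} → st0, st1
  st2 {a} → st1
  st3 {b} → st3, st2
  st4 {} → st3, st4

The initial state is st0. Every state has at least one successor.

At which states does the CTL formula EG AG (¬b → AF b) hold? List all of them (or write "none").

none

States satisfying AG (¬b → AF b): ∅.
States satisfying EG AG (¬b → AF b): ∅.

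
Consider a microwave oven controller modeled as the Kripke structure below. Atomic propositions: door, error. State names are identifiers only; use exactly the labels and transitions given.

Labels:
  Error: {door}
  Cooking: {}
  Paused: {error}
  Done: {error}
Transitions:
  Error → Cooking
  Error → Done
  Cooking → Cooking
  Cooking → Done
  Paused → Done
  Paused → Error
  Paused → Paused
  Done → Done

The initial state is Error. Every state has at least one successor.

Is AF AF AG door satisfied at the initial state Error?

Does not hold

States satisfying AF AG door: ∅.
States satisfying AF AF AG door: ∅.
There is a path from Error along which AF AG door never holds.
Error ∉ Sat(AF AF AG door).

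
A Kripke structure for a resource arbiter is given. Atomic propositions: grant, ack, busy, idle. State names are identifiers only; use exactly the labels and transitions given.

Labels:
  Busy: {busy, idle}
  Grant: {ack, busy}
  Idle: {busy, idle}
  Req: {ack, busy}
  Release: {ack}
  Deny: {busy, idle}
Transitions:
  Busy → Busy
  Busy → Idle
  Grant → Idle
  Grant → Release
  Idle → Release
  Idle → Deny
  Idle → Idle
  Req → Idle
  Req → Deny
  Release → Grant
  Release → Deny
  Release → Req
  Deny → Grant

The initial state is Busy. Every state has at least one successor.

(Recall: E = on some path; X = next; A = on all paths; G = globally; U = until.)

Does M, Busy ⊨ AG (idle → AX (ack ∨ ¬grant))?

Holds

States satisfying idle → AX (ack ∨ ¬grant): {Busy, Grant, Idle, Req, Release, Deny}.
States satisfying AG (idle → AX (ack ∨ ¬grant)): {Busy, Grant, Idle, Req, Release, Deny}.
Every state reachable from Busy satisfies idle → AX (ack ∨ ¬grant).
Busy ∈ Sat(AG (idle → AX (ack ∨ ¬grant))).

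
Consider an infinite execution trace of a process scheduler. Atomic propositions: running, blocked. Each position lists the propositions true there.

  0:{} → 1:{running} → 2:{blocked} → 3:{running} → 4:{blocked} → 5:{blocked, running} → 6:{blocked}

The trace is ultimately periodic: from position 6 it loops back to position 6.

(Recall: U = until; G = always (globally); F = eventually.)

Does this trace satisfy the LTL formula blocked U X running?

Walking from position 0: X running first holds at position 0, and blocked holds at every earlier position along the way, so blocked U X running holds.

Satisfied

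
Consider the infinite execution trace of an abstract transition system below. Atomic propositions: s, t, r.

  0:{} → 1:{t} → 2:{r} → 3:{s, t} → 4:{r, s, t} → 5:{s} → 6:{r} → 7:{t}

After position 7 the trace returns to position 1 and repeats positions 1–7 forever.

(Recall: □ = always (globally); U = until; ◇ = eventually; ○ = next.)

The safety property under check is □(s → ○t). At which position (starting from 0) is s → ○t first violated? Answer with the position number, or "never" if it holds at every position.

Check s → ○t at each position in order: 0 ✓, 1 ✓, 2 ✓, 3 ✓.
At position 4 the labels are {r, s, t} and the next position 5 has {s}, so s → ○t is false there. This is the first violation.

4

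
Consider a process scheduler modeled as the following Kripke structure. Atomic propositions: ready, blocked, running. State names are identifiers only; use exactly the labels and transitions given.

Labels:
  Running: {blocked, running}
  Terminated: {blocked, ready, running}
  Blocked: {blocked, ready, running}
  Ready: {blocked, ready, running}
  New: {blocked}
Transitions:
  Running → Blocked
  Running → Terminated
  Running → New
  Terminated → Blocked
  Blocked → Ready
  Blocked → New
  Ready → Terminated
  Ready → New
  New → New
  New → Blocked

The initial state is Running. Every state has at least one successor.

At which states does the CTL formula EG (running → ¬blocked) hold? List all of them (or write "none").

{New}

States satisfying running → ¬blocked: {New}.
States satisfying EG (running → ¬blocked): {New}.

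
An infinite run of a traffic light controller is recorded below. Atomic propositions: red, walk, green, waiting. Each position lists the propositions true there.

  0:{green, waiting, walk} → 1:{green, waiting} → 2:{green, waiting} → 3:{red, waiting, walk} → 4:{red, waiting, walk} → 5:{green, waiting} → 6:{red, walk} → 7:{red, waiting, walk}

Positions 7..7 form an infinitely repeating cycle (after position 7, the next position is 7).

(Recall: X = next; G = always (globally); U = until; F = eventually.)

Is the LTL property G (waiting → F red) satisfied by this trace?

Holds

waiting → F red holds at every position 0..7, and those are all positions ever visited, so G (waiting → F red) holds.
Positions where waiting holds: 0, 1, 2, 3, 4, 5, 7.
Check F red at each: 0→ok, 1→ok, 2→ok, 3→ok, 4→ok, 5→ok, 7→ok.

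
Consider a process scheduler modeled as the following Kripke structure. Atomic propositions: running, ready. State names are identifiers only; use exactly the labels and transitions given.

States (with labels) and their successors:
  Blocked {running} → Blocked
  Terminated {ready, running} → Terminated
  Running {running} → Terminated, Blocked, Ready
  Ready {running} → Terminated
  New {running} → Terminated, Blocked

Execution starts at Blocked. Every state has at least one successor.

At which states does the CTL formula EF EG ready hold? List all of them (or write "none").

{Terminated, Running, Ready, New}

States satisfying EG ready: {Terminated}.
States satisfying EF EG ready: {Terminated, Running, Ready, New}.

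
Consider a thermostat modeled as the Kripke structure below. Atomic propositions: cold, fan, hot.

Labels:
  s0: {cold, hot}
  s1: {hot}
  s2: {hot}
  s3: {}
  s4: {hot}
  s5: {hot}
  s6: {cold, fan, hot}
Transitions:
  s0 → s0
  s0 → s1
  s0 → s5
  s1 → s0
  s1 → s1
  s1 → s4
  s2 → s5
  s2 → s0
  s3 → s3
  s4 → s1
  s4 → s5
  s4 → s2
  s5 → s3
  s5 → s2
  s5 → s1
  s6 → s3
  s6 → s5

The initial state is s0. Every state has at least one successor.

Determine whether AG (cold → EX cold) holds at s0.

States satisfying cold → EX cold: {s0, s1, s2, s3, s4, s5}.
States satisfying AG (cold → EX cold): {s0, s1, s2, s3, s4, s5}.
Every state reachable from s0 satisfies cold → EX cold.
s0 ∈ Sat(AG (cold → EX cold)).

Yes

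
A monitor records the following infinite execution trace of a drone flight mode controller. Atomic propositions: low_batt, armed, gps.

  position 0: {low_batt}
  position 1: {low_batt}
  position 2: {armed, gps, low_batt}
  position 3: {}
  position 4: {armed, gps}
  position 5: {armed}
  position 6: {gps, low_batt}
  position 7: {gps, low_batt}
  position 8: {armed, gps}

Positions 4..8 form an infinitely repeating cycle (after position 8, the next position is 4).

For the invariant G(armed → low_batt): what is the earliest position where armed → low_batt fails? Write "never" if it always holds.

4

Check armed → low_batt at each position in order: 0 ✓, 1 ✓, 2 ✓, 3 ✓.
At position 4 the labels are {armed, gps}, so armed → low_batt is false there. This is the first violation.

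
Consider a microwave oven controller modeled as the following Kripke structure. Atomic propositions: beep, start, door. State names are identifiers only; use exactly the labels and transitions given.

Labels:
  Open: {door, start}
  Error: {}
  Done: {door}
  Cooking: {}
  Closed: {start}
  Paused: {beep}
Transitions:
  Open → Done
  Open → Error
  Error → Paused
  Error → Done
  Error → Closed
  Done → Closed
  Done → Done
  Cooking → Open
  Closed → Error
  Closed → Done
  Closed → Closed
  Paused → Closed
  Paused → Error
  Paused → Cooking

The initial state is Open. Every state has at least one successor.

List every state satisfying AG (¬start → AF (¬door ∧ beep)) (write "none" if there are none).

none

States satisfying ¬start → AF (¬door ∧ beep): {Open, Closed, Paused}.
States satisfying AG (¬start → AF (¬door ∧ beep)): ∅.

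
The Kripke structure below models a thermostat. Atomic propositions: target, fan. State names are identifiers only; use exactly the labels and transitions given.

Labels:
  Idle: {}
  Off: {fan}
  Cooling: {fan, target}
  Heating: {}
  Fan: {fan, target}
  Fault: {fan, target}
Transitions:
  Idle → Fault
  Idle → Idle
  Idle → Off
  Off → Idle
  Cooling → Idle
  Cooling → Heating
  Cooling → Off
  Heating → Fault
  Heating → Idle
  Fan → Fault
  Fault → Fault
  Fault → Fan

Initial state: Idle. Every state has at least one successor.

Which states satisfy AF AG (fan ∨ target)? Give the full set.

{Fan, Fault}

States satisfying AG (fan ∨ target): {Fan, Fault}.
States satisfying AF AG (fan ∨ target): {Fan, Fault}.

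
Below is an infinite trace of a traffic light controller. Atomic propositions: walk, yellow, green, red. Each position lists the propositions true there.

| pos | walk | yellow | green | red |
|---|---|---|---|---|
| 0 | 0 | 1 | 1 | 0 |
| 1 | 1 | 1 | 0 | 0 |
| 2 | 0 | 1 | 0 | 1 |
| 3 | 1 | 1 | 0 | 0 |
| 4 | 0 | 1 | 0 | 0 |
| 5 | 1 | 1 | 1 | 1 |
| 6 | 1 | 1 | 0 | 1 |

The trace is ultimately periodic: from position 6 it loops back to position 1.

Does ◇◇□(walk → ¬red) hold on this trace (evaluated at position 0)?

◇□(walk → ¬red) is false at every position 0..6, so it never becomes true and ◇◇□(walk → ¬red) fails.

Violated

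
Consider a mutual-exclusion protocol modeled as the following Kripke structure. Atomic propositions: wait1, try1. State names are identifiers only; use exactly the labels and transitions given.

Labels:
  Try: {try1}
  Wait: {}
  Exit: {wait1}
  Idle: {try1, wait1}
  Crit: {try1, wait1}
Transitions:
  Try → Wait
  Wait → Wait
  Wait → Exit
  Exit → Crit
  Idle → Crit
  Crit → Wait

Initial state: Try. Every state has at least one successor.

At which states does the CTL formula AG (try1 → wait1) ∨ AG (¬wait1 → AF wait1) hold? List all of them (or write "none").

States satisfying try1 → wait1: {Wait, Exit, Idle, Crit}.
States satisfying AG (try1 → wait1): {Wait, Exit, Idle, Crit}.
States satisfying ¬wait1 → AF wait1: {Exit, Idle, Crit}.
States satisfying AG (¬wait1 → AF wait1): ∅.
States satisfying AG (try1 → wait1) ∨ AG (¬wait1 → AF wait1): {Wait, Exit, Idle, Crit}.

{Wait, Exit, Idle, Crit}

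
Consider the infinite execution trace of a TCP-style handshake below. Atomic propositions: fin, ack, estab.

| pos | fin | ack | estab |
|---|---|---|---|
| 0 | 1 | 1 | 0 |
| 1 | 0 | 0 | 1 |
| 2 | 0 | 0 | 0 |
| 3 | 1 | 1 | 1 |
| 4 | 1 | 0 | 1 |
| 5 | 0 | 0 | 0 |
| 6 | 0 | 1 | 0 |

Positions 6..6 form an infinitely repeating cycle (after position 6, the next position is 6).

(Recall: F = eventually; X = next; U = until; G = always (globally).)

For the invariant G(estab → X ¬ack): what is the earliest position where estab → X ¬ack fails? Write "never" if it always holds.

estab → X ¬ack holds at every position 0..6, and those are all the positions the trace ever visits, so the invariant G(estab → X ¬ack) is never violated.

never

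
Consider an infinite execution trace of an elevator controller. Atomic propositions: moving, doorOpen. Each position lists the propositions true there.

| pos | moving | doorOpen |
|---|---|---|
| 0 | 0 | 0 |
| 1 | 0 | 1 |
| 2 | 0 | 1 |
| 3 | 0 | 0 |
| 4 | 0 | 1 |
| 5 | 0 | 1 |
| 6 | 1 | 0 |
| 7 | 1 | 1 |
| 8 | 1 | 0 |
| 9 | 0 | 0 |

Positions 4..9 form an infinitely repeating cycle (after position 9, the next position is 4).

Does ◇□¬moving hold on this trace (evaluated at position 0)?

□¬moving is false at every position 0..9, so it never becomes true and ◇□¬moving fails.

Violated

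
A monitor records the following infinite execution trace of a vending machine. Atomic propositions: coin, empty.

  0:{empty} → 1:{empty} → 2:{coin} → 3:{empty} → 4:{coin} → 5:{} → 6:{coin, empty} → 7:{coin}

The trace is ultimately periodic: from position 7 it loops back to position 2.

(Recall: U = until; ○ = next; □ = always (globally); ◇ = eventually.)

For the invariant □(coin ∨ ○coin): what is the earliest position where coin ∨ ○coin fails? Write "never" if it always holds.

At position 0 the labels are {empty} and the next position 1 has {empty}, so coin ∨ ○coin is false there. This is the first violation.

0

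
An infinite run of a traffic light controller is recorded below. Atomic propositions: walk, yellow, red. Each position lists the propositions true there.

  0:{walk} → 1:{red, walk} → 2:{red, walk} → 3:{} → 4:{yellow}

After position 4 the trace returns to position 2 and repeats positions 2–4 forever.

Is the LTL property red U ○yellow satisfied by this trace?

No

Walking from position 0: at position 0, ○yellow has not yet held and red fails, so red U ○yellow is false.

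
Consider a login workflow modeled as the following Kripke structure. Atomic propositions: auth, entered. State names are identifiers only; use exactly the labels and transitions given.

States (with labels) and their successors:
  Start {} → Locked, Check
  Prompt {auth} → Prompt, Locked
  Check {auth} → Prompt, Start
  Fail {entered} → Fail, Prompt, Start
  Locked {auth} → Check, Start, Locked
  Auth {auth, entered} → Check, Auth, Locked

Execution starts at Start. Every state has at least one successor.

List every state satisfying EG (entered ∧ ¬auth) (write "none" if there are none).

States satisfying entered ∧ ¬auth: {Fail}.
States satisfying EG (entered ∧ ¬auth): {Fail}.

{Fail}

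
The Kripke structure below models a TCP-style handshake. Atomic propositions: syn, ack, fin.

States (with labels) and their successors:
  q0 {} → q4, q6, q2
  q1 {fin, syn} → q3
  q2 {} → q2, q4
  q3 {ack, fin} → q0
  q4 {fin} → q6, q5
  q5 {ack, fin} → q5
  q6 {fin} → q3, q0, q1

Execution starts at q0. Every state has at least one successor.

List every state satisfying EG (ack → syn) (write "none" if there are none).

{q0, q2, q4, q6}

States satisfying ack → syn: {q0, q1, q2, q4, q6}.
States satisfying EG (ack → syn): {q0, q2, q4, q6}.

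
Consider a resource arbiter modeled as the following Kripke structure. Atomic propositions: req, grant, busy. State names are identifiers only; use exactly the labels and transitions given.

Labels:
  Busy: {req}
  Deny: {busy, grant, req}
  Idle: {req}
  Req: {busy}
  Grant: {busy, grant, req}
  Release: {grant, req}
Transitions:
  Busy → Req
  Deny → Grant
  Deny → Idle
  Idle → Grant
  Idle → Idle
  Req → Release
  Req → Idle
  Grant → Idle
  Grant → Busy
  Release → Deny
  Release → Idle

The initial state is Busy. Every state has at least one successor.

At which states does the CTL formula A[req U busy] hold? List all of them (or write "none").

States satisfying req: {Busy, Deny, Idle, Grant, Release}.
States satisfying busy: {Deny, Req, Grant}.
States satisfying A[req U busy]: {Busy, Deny, Req, Grant}.

{Busy, Deny, Req, Grant}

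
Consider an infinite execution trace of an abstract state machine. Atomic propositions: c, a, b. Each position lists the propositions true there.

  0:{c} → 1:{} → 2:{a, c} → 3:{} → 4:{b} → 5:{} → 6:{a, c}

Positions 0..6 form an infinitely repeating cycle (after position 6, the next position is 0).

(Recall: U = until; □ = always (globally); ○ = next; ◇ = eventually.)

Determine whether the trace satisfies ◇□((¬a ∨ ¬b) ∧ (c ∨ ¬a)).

Satisfied

□((¬a ∨ ¬b) ∧ (c ∨ ¬a)) holds at position 0, which is reachable from 0, so ◇□((¬a ∨ ¬b) ∧ (c ∨ ¬a)) holds.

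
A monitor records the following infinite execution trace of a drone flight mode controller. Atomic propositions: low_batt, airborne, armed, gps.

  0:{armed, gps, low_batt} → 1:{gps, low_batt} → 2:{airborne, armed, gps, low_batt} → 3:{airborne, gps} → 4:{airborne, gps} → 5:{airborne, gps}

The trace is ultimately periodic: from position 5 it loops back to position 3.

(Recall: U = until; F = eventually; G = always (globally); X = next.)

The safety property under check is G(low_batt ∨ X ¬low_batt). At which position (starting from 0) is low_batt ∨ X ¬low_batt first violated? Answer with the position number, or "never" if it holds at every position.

low_batt ∨ X ¬low_batt holds at every position 0..5, and those are all the positions the trace ever visits, so the invariant G(low_batt ∨ X ¬low_batt) is never violated.

never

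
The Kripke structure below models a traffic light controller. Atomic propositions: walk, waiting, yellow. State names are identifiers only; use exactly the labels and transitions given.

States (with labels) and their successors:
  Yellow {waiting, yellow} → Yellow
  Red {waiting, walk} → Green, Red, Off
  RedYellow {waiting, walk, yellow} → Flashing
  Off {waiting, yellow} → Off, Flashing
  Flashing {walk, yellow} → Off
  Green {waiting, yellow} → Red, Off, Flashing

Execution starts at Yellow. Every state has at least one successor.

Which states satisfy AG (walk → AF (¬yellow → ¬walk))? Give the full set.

{Yellow, RedYellow, Off, Flashing}

States satisfying walk → AF (¬yellow → ¬walk): {Yellow, RedYellow, Off, Flashing, Green}.
States satisfying AG (walk → AF (¬yellow → ¬walk)): {Yellow, RedYellow, Off, Flashing}.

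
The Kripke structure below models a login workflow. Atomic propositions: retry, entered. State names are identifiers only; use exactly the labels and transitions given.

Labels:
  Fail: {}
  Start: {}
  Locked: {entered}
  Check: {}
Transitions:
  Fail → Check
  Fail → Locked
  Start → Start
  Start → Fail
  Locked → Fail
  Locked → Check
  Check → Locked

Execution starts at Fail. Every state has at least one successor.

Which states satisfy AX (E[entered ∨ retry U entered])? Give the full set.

States satisfying E[entered ∨ retry U entered]: {Locked}.
States satisfying AX (E[entered ∨ retry U entered]): {Check}.

{Check}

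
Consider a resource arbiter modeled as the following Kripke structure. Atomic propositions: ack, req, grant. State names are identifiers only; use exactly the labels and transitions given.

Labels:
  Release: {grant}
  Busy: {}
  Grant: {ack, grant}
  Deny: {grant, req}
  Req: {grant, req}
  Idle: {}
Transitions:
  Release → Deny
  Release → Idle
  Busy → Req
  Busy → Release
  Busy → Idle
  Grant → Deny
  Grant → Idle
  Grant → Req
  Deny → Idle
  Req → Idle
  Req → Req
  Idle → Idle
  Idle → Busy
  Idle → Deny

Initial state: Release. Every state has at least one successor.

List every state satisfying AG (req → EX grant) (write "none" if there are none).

none

States satisfying req → EX grant: {Release, Busy, Grant, Req, Idle}.
States satisfying AG (req → EX grant): ∅.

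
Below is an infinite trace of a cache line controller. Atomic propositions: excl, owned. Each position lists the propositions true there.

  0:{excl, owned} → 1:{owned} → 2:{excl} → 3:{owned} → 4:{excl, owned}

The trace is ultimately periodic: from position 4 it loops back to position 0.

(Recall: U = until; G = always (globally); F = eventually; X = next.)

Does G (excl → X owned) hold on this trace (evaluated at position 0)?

excl → X owned holds at every position 0..4, and those are all positions ever visited, so G (excl → X owned) holds.
Positions where excl holds: 0, 2, 4.
Check X owned at each: 0→ok, 2→ok, 4→ok.

Holds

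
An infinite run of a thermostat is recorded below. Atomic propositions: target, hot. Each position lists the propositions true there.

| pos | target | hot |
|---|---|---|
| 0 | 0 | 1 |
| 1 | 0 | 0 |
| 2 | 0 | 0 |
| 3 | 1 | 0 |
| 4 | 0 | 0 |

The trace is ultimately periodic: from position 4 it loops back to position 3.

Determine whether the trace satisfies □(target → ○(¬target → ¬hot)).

target → ○(¬target → ¬hot) holds at every position 0..4, and those are all positions ever visited, so □(target → ○(¬target → ¬hot)) holds.
Positions where target holds: 3.
Check ○(¬target → ¬hot) at each: 3→ok.

Holds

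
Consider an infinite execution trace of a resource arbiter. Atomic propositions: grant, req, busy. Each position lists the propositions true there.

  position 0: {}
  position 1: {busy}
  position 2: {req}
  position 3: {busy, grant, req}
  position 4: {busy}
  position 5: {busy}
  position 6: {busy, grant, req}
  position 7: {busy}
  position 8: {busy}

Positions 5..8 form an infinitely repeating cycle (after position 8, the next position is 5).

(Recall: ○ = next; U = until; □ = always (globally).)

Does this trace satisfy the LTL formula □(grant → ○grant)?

grant → ○grant must hold at every position from 0 onward. It fails at position 3, so □(grant → ○grant) is false.
Positions where grant holds: 3, 6.
Check ○grant at each: 3→fails, 6→fails.

No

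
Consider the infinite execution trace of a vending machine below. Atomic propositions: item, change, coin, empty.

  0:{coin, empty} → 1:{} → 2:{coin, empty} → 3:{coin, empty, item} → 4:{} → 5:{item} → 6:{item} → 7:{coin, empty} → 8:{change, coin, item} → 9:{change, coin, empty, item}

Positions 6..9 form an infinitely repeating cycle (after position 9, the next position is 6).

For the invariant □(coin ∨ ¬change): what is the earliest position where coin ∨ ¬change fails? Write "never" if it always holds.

coin ∨ ¬change holds at every position 0..9, and those are all the positions the trace ever visits, so the invariant □(coin ∨ ¬change) is never violated.

never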